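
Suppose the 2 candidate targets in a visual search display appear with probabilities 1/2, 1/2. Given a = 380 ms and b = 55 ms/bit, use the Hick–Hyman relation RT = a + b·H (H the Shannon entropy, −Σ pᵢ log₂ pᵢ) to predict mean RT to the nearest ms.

Each term −pᵢ log₂ pᵢ: 0.5·1 + 0.5·1; summed, H = 1.000 bits.
Mean RT = a + bH = 380 + 55·1.000 = 435.00 ms.

435 ms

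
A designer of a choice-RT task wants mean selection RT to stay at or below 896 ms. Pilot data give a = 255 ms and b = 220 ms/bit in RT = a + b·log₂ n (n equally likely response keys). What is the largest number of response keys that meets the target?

Set 255 + 220·log₂ n ≤ 896 → log₂ n ≤ (896 − 255)/220 = 2.9136.
So n ≤ 2^2.9136 = 7.535; the largest integer n is 7.

7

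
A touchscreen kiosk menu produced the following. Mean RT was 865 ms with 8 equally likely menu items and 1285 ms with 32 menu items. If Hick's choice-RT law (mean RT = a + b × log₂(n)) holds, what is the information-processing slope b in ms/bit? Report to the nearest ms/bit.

b = (RT₂ − RT₁)/(log₂ n₂ − log₂ n₁) = (1285 − 865)/(5 − 3) = 210 ms/bit.

210 ms/bit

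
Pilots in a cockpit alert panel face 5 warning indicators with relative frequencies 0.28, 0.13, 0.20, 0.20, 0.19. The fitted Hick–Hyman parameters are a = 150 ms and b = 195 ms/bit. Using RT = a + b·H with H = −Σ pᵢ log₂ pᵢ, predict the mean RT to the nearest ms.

Entropy contributions −pᵢ log₂ pᵢ: 0.5142, 0.3826, 0.4644, 0.4644, 0.4552; sum H = 2.2809 bits.
RT = a + bH = 150 + 195·2.2809 = 594.77 ms.

595 ms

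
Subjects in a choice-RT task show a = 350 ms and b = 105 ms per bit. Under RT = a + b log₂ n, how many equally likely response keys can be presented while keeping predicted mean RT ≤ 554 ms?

Information budget: (554 − 350)/105 = 1.9429 bits, so n ≤ 2^1.9429 = 3.845 → at most 3.

3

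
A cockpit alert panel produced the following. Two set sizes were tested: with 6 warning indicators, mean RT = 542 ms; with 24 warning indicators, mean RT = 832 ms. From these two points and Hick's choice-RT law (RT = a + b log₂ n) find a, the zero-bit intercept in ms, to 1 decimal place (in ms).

The slope on a log₂ axis is (832 − 542) / (4.5850 − 2.5850) = 145.000 ms/bit.
a = RT₁ − b·log₂ n₁ = 542 − 145.000 × 2.5850 = 167.180 ms.

167.2 ms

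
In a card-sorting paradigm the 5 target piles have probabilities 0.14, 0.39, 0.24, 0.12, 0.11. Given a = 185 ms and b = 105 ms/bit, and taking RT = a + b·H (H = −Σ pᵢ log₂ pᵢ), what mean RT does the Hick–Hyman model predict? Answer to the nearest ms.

Entropy contributions −pᵢ log₂ pᵢ: 0.3971, 0.5298, 0.4941, 0.3671, 0.3503; sum H = 2.1384 bits.
RT = a + bH = 185 + 105·2.1384 = 409.53 ms.

410 ms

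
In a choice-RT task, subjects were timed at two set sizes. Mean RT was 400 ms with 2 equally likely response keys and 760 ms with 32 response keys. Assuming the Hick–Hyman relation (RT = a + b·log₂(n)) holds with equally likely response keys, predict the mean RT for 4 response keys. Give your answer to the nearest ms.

490 ms

With log₂ n on the abscissa the relation is linear; from the two conditions:
  b = (760 − 400) / (log₂ 32 − log₂ 2) = 360 / (5 − 1) = 90 ms/bit
  a = 400 − 90 × 1 = 310 ms
Then RT(4) = 310 + 90 × log₂ 4 = 310 + 90 × 2 ≈ 490.000 ms.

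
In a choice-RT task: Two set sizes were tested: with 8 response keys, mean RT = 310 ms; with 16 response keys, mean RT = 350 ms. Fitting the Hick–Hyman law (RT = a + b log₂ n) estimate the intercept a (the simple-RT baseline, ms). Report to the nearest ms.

190 ms

The slope on a log₂ axis is (350 − 310) / (4 − 3) = 40 ms/bit.
a = RT₁ − b·log₂ n₁ = 310 − 40 × 3 = 190.000 ms.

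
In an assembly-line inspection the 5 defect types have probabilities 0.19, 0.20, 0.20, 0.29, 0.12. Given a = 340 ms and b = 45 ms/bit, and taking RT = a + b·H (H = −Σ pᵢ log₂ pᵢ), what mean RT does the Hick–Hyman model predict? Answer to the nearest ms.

442 ms

H = 0.19·log₂(1/0.19) + 0.20·log₂(1/0.20) + 0.20·log₂(1/0.20) + 0.29·log₂(1/0.29) + 0.12·log₂(1/0.12) = 2.2690 bits.
RT = 340 + 45 × 2.2690 = 442.10 ms.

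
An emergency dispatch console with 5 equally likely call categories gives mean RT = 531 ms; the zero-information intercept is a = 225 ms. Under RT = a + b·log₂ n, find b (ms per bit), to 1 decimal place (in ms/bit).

b = (531 − 225) / log₂(5) = 306 / 2.3219 = 131.787 ms/bit.

131.8 ms/bit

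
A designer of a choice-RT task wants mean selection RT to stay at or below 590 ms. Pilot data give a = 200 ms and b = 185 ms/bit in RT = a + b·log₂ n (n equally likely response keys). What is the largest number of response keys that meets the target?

4

Information budget: (590 − 200)/185 = 2.1081 bits, so n ≤ 2^2.1081 = 4.311 → at most 4.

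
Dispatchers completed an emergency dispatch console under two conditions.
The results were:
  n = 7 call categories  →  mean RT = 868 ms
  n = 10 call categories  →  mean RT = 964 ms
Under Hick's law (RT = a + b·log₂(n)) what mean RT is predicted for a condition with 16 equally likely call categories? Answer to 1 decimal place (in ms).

RT is linear in log₂ n, so two points fix the line:
  b = (964 − 868) / (log₂ 10 − log₂ 7) = 96 / (3.3219 − 2.8074) = 186.562 ms/bit
  a = 868 − 186.562 × 2.8074 = 344.253 ms
Then RT(16) = 344.253 + 186.562 × log₂ 16 = 344.253 + 186.562 × 4 ≈ 1090.503 ms.

1090.5 ms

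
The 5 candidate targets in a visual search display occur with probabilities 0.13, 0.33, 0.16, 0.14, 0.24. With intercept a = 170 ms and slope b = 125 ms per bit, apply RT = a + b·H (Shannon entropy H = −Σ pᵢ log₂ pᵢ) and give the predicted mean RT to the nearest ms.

H = 0.13·log₂(1/0.13) + 0.33·log₂(1/0.33) + 0.16·log₂(1/0.16) + 0.14·log₂(1/0.14) + 0.24·log₂(1/0.24) = 2.2247 bits.
RT = 170 + 125 × 2.2247 = 448.09 ms.

448 ms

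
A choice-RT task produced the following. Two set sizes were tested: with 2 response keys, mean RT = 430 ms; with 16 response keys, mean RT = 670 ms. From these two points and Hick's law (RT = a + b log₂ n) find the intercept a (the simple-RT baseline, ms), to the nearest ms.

350 ms

The slope on a log₂ axis is (670 − 430) / (4 − 1) = 80 ms/bit.
a = RT₁ − b·log₂ n₁ = 430 − 80 × 1 = 350.000 ms.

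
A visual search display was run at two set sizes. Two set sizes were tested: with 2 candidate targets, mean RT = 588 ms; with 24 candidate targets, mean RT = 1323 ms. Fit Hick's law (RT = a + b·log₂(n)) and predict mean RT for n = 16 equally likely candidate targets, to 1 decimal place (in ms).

With log₂ n on the abscissa the relation is linear; from the two conditions:
  b = (1323 − 588) / (log₂ 24 − log₂ 2) = 735 / (4.5850 − 1) = 205.023 ms/bit
  a = 588 − 205.023 × 1 = 382.977 ms
Then RT(16) = 382.977 + 205.023 × log₂ 16 = 382.977 + 205.023 × 4 ≈ 1203.069 ms.

1203.1 ms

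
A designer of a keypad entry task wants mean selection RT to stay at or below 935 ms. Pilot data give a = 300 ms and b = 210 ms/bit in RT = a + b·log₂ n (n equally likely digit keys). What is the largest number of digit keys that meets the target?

210·log₂ n ≤ 935 − 300 = 635, giving log₂ n ≤ 3.0238 and n ≤ 8.133. The largest whole number is 8.

8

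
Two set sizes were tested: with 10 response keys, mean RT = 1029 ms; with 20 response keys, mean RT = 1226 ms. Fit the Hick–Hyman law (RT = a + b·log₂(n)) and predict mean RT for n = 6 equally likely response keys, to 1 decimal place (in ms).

Solve the two-equation system in a and b:
  b = (1226 − 1029) / (log₂ 20 − log₂ 10) = 197 / (4.3219 − 3.3219) = 197.000 ms/bit
  a = 1029 − 197.000 × 3.3219 = 374.580 ms
Then RT(6) = 374.580 + 197.000 × log₂ 6 = 374.580 + 197.000 × 2.5850 ≈ 883.818 ms.

883.8 ms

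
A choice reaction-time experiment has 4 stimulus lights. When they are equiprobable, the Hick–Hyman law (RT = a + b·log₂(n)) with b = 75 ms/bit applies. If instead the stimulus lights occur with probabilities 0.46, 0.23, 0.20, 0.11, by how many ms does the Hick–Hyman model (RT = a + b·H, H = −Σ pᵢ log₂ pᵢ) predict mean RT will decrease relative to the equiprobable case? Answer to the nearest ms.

14 ms

The RT saving is b·ΔH. Equiprobable H₀ = log₂(4) = 2.0000 bits; with the given probabilities H = 1.8177 bits.
b·(H₀ − H) = 75 × (2.0000 − 1.8177) = 13.67 ms.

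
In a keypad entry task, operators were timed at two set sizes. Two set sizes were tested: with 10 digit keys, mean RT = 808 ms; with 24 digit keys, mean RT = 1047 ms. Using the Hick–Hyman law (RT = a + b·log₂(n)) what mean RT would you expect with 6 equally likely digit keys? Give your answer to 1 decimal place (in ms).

668.5 ms

Fit slope and intercept:
  b = (1047 − 808) / (log₂ 24 − log₂ 10) = 239 / (4.5850 − 3.3219) = 189.227 ms/bit
  a = 808 − 189.227 × 3.3219 = 179.402 ms
Then RT(6) = 179.402 + 189.227 × log₂ 6 = 179.402 + 189.227 × 2.5850 ≈ 668.546 ms.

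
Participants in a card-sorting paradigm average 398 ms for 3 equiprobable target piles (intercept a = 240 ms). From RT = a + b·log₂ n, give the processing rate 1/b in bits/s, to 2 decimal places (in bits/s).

10.03 bits/s

Choice component = 398 − 240 = 158 ms over log₂(3) = 1.5850 bits.
b = 158 / 1.5850 = 99.687 ms/bit, so 1/b = 10.031 bits/s.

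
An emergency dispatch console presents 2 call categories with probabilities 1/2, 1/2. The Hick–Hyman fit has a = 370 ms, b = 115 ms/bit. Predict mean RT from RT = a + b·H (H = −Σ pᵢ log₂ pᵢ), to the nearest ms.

Each term −pᵢ log₂ pᵢ: 0.5·1 + 0.5·1; summed, H = 1.000 bits.
Mean RT = a + bH = 370 + 115·1.000 = 485.00 ms.

485 ms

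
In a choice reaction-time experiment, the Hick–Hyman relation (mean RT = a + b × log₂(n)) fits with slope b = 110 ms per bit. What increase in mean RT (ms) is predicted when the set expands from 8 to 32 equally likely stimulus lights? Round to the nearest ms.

220 ms

ΔRT = (a + b log₂ n₂) − (a + b log₂ n₁) = b·(log₂ n₂ − log₂ n₁).
log₂(32) − log₂(8) = log₂(32/8) = log₂(4) = 2.
ΔRT = 110 × 2.0000 = 220.000 ms.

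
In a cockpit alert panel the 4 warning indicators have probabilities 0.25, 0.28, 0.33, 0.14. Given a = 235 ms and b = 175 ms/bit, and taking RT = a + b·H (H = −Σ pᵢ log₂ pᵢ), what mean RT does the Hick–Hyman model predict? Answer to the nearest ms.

574 ms

Entropy contributions −pᵢ log₂ pᵢ: 0.5000, 0.5142, 0.5278, 0.3971; sum H = 1.9392 bits.
RT = a + bH = 235 + 175·1.9392 = 574.35 ms.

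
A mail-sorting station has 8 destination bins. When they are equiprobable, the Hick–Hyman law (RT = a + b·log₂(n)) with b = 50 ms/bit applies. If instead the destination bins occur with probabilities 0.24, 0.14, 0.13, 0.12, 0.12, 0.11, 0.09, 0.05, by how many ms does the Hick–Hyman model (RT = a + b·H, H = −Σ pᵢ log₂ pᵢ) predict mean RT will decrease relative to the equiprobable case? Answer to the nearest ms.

6 ms

Equiprobable entropy H₀ = log₂ 8 = 3.0000 bits.
Skewed entropy H = −Σ pᵢ log₂ pᵢ = 2.8871 bits.
ΔRT = b·(H₀ − H) = 50 × 0.1129 = 5.65 ms.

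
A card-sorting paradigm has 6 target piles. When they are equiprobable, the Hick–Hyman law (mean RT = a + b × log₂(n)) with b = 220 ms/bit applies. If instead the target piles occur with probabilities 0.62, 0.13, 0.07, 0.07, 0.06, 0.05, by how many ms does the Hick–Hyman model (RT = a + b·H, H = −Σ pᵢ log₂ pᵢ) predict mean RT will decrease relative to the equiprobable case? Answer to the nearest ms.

The RT saving is b·ΔH. Equiprobable H₀ = log₂(6) = 2.5850 bits; with the given probabilities H = 1.8070 bits.
b·(H₀ − H) = 220 × (2.5850 − 1.8070) = 171.16 ms.

171 ms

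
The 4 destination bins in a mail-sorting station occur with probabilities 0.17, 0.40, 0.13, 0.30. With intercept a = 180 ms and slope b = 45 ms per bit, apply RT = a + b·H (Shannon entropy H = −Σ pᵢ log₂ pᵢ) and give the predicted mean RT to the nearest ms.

Entropy contributions −pᵢ log₂ pᵢ: 0.4346, 0.5288, 0.3826, 0.5211; sum H = 1.8671 bits.
RT = a + bH = 180 + 45·1.8671 = 264.02 ms.

264 ms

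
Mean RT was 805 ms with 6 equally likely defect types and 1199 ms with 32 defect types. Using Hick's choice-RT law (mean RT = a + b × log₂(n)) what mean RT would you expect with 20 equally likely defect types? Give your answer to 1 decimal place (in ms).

With log₂ n on the abscissa the relation is linear; from the two conditions:
  b = (1199 − 805) / (log₂ 32 − log₂ 6) = 394 / (5 − 2.5850) = 163.144 ms/bit
  a = 805 − 163.144 × 2.5850 = 383.278 ms
Then RT(20) = 383.278 + 163.144 × log₂ 20 = 383.278 + 163.144 × 4.3219 ≈ 1088.376 ms.

1088.4 ms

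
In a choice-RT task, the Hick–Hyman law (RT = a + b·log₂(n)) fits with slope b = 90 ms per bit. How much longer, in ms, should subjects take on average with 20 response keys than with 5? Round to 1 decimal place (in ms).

Only the slope matters, since a is common to both: ΔRT = b·log₂(n₂/n₁).
log₂(20) − log₂(5) = log₂(20/5) = log₂(4) = 2.
ΔRT = 90 × 2.0000 = 180.000 ms.

180.0 ms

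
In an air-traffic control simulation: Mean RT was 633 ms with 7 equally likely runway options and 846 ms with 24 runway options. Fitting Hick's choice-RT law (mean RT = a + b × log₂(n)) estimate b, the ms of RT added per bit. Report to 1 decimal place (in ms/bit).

119.8 ms/bit

The slope on a log₂ axis is (846 − 633) / (4.5850 − 2.8074) = 119.824 ms/bit.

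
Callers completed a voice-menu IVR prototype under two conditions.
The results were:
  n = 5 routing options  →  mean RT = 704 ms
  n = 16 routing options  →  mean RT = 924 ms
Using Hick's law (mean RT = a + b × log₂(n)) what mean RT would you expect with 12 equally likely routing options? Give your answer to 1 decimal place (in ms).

RT is linear in log₂ n, so two points fix the line:
  b = (924 − 704) / (log₂ 16 − log₂ 5) = 220 / (4 − 2.3219) = 131.103 ms/bit
  a = 704 − 131.103 × 2.3219 = 399.589 ms
Then RT(12) = 399.589 + 131.103 × log₂ 12 = 399.589 + 131.103 × 3.5850 ≈ 869.587 ms.

869.6 ms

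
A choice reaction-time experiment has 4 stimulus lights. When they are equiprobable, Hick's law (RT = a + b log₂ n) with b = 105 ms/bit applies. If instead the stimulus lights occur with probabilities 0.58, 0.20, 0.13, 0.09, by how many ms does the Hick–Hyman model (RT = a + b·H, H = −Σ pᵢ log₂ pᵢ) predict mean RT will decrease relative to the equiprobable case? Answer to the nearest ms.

Equiprobable entropy H₀ = log₂ 4 = 2.0000 bits.
Skewed entropy H = −Σ pᵢ log₂ pᵢ = 1.6155 bits.
ΔRT = b·(H₀ − H) = 105 × 0.3845 = 40.37 ms.

40 ms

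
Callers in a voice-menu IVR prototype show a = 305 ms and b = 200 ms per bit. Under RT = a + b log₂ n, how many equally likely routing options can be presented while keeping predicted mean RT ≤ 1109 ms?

Information budget: (1109 − 305)/200 = 4.0200 bits, so n ≤ 2^4.0200 = 16.223 → at most 16.

16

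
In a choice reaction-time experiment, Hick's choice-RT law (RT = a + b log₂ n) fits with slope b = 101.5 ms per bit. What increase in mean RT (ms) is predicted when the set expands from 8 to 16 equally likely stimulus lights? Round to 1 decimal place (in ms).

Only the slope matters, since a is common to both: ΔRT = b·log₂(n₂/n₁).
log₂(16) − log₂(8) = log₂(16/8) = log₂(2) = 1.
ΔRT = 101.5 × 1.0000 = 101.500 ms.

101.5 ms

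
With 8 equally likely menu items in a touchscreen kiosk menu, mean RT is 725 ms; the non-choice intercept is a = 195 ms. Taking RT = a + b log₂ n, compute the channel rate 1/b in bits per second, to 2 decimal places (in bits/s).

b = (725 − 195)/log₂ 8 = 530/3 = 176.667 ms per bit = 0.17667 s/bit; the reciprocal is 5.660 bits/s.

5.66 bits/s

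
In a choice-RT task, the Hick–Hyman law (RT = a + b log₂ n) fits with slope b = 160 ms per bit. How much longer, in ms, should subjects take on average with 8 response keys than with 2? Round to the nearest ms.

The intercept a cancels: ΔRT = b·(log₂ n₂ − log₂ n₁) = b·log₂(n₂/n₁).
log₂(8) − log₂(2) = log₂(8/2) = log₂(4) = 2.
ΔRT = 160 × 2.0000 = 320.000 ms.

320 ms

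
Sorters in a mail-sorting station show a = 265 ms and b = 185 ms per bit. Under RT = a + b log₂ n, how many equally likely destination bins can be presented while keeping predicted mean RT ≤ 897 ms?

185·log₂ n ≤ 897 − 265 = 632, giving log₂ n ≤ 3.4162 and n ≤ 10.675. The largest whole number is 10.

10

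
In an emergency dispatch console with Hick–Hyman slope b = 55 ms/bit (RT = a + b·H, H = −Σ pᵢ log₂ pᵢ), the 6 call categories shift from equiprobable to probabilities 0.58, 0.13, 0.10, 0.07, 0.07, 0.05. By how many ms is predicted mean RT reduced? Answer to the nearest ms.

Equiprobable entropy H₀ = log₂ 6 = 2.5850 bits.
Skewed entropy H = −Σ pᵢ log₂ pᵢ = 1.9239 bits.
ΔRT = b·(H₀ − H) = 55 × 0.6611 = 36.36 ms.

36 ms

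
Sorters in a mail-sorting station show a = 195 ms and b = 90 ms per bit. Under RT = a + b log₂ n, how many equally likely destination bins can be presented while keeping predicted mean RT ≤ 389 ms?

4

90·log₂ n ≤ 389 − 195 = 194, giving log₂ n ≤ 2.1556 and n ≤ 4.455. The largest whole number is 4.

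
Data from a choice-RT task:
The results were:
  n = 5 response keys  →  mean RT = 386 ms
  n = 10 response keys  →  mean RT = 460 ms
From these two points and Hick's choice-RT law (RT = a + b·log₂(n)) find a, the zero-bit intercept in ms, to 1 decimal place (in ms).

214.2 ms

Slope: b = (460 − 386) / (log₂ 10 − log₂ 5) = 74/1.0000 = 74.000 ms/bit.
a = RT₁ − b·log₂ n₁ = 386 − 74.000 × 2.3219 = 214.177 ms.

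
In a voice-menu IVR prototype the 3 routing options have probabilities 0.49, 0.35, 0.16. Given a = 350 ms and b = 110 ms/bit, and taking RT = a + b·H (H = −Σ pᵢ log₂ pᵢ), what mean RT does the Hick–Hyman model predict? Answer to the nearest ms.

H = 0.49·log₂(1/0.49) + 0.35·log₂(1/0.35) + 0.16·log₂(1/0.16) = 1.4574 bits.
RT = 350 + 110 × 1.4574 = 510.31 ms.

510 ms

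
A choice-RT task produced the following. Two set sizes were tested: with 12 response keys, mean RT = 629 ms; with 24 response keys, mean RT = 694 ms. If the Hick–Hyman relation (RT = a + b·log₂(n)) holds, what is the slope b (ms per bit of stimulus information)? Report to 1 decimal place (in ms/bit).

The slope on a log₂ axis is (694 − 629) / (4.5850 − 3.5850) = 65.000 ms/bit.

65.0 ms/bit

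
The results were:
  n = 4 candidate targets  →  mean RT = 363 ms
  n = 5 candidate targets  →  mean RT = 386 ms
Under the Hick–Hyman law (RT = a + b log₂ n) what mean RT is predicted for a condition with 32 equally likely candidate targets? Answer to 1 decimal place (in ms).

Solve the two-equation system in a and b:
  b = (386 − 363) / (log₂ 5 − log₂ 4) = 23 / (2.3219 − 2) = 71.445 ms/bit
  a = 363 − 71.445 × 2 = 220.111 ms
Then RT(32) = 220.111 + 71.445 × log₂ 32 = 220.111 + 71.445 × 5 ≈ 577.334 ms.

577.3 ms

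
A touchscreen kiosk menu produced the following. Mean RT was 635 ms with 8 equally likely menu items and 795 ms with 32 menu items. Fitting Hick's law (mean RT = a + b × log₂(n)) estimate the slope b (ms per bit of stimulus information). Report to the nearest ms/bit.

80 ms/bit

Slope: b = (795 − 635) / (log₂ 32 − log₂ 8) = 160/2.0000 = 80 ms/bit.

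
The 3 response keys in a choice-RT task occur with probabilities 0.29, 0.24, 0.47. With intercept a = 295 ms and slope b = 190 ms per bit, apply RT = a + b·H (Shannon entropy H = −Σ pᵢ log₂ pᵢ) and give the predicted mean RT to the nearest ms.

585 ms

Entropy contributions −pᵢ log₂ pᵢ: 0.5179, 0.4941, 0.5120; sum H = 1.5240 bits.
RT = a + bH = 295 + 190·1.5240 = 584.56 ms.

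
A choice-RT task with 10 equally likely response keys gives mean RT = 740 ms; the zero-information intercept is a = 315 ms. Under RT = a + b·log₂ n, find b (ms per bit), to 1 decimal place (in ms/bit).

10 alternatives carry log₂ 10 = 3.3219 bits; the choice cost is 740 − 315 = 425 ms, so b = 425/3.3219 = 127.938 ms/bit.

127.9 ms/bit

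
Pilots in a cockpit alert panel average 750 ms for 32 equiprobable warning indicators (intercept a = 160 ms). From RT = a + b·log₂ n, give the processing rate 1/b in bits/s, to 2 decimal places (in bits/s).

8.47 bits/s

Choice component = 750 − 160 = 590 ms over log₂(32) = 5 bits.
b = 590 / 5 = 118.000 ms/bit, so 1/b = 8.475 bits/s.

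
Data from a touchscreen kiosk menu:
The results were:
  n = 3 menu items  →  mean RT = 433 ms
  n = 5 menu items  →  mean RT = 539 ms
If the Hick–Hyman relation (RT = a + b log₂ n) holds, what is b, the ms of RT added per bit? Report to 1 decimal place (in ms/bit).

b = (RT₂ − RT₁)/(log₂ n₂ − log₂ n₁) = (539 − 433)/(2.3219 − 1.5850) = 143.833 ms/bit.

143.8 ms/bit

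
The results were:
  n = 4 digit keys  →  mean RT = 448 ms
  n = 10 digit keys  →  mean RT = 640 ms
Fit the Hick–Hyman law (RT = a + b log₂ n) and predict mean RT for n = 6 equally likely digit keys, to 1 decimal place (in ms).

With log₂ n on the abscissa the relation is linear; from the two conditions:
  b = (640 − 448) / (log₂ 10 − log₂ 4) = 192 / (3.3219 − 2) = 145.242 ms/bit
  a = 448 − 145.242 × 2 = 157.515 ms
Then RT(6) = 157.515 + 145.242 × log₂ 6 = 157.515 + 145.242 × 2.5850 ≈ 532.961 ms.

533.0 ms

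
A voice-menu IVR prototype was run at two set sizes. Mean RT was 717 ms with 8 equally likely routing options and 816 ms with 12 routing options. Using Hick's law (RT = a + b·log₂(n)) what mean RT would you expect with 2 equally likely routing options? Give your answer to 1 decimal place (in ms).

RT is linear in log₂ n, so two points fix the line:
  b = (816 − 717) / (log₂ 12 − log₂ 8) = 99 / (3.5850 − 3) = 169.242 ms/bit
  a = 717 − 169.242 × 3 = 209.275 ms
Then RT(2) = 209.275 + 169.242 × log₂ 2 = 209.275 + 169.242 × 1 ≈ 378.517 ms.

378.5 ms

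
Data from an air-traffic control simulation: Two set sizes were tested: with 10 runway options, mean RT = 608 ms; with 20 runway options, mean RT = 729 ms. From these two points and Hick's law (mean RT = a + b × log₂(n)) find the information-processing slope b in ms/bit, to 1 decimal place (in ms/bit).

121.0 ms/bit

The slope on a log₂ axis is (729 − 608) / (4.3219 − 3.3219) = 121.000 ms/bit.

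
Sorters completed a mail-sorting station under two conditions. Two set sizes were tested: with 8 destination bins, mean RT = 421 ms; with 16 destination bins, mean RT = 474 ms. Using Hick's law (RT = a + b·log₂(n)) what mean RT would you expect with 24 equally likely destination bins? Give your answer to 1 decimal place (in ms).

505.0 ms

Fit slope and intercept:
  b = (474 − 421) / (log₂ 16 − log₂ 8) = 53 / (4 − 3) = 53.000 ms/bit
  a = 421 − 53.000 × 3 = 262.000 ms
Then RT(24) = 262.000 + 53.000 × log₂ 24 = 262.000 + 53.000 × 4.5850 ≈ 505.003 ms.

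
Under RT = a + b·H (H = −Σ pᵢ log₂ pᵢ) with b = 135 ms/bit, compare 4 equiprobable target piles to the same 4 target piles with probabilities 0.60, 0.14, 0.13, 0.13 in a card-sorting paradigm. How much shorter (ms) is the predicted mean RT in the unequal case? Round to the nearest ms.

53 ms

Equiprobable entropy H₀ = log₂ 4 = 2.0000 bits.
Skewed entropy H = −Σ pᵢ log₂ pᵢ = 1.6046 bits.
ΔRT = b·(H₀ − H) = 135 × 0.3954 = 53.38 ms.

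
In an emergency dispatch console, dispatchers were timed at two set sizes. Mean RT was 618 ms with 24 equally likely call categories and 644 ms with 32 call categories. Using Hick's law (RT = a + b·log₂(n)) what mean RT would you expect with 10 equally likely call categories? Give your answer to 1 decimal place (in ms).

With log₂ n on the abscissa the relation is linear; from the two conditions:
  b = (644 − 618) / (log₂ 32 − log₂ 24) = 26 / (5 − 4.5850) = 62.645 ms/bit
  a = 618 − 62.645 × 4.5850 = 330.775 ms
Then RT(10) = 330.775 + 62.645 × log₂ 10 = 330.775 + 62.645 × 3.3219 ≈ 538.877 ms.

538.9 ms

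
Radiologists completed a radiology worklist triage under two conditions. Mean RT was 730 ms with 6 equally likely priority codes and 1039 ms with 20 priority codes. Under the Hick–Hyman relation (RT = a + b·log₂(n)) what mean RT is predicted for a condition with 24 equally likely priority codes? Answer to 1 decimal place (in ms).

1085.8 ms

Fit slope and intercept:
  b = (1039 − 730) / (log₂ 20 − log₂ 6) = 309 / (4.3219 − 2.5850) = 177.896 ms/bit
  a = 730 − 177.896 × 2.5850 = 270.144 ms
Then RT(24) = 270.144 + 177.896 × log₂ 24 = 270.144 + 177.896 × 4.5850 ≈ 1085.793 ms.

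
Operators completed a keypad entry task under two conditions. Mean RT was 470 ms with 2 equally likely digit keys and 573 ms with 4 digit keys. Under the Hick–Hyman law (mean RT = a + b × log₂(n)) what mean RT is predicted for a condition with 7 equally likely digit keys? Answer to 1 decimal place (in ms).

656.2 ms

With log₂ n on the abscissa the relation is linear; from the two conditions:
  b = (573 − 470) / (log₂ 4 − log₂ 2) = 103 / (2 − 1) = 103.000 ms/bit
  a = 470 − 103.000 × 1 = 367.000 ms
Then RT(7) = 367.000 + 103.000 × log₂ 7 = 367.000 + 103.000 × 2.8074 ≈ 656.158 ms.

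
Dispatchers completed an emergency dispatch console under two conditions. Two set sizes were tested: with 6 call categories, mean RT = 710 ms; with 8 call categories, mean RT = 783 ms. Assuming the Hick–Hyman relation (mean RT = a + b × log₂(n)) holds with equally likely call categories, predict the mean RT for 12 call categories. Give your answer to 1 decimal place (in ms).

885.9 ms

Fit slope and intercept:
  b = (783 − 710) / (log₂ 8 − log₂ 6) = 73 / (3 − 2.5850) = 175.888 ms/bit
  a = 710 − 175.888 × 2.5850 = 255.337 ms
Then RT(12) = 255.337 + 175.888 × log₂ 12 = 255.337 + 175.888 × 3.5850 ≈ 885.888 ms.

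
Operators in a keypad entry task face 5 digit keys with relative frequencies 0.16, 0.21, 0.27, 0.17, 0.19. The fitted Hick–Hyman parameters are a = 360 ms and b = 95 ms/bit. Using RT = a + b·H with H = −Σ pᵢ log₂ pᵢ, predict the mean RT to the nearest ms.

578 ms

H = 0.16·log₂(1/0.16) + 0.21·log₂(1/0.21) + 0.27·log₂(1/0.27) + 0.17·log₂(1/0.17) + 0.19·log₂(1/0.19) = 2.2957 bits.
RT = 360 + 95 × 2.2957 = 578.09 ms.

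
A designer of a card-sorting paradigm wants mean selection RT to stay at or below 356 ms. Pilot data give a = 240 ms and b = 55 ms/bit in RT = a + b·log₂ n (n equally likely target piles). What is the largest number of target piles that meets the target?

Information budget: (356 − 240)/55 = 2.1091 bits, so n ≤ 2^2.1091 = 4.314 → at most 4.

4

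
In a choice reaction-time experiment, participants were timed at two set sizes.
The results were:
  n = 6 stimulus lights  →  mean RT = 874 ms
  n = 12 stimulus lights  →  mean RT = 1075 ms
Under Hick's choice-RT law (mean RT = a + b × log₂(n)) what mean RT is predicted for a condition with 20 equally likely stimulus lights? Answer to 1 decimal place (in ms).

1223.1 ms

Fit slope and intercept:
  b = (1075 − 874) / (log₂ 12 − log₂ 6) = 201 / (3.5850 − 2.5850) = 201.000 ms/bit
  a = 874 − 201.000 × 2.5850 = 354.423 ms
Then RT(20) = 354.423 + 201.000 × log₂ 20 = 354.423 + 201.000 × 4.3219 ≈ 1223.130 ms.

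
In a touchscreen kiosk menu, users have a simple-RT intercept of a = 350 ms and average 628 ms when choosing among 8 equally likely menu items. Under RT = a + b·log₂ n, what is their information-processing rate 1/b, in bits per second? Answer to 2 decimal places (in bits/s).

10.79 bits/s

b = (628 − 350)/log₂ 8 = 278/3 = 92.667 ms per bit = 0.09267 s/bit; the reciprocal is 10.791 bits/s.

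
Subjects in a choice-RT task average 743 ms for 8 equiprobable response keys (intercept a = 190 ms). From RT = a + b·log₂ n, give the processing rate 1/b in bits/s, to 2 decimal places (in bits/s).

5.42 bits/s

Choice component = 743 − 190 = 553 ms over log₂(8) = 3 bits.
b = 553 / 3 = 184.333 ms/bit, so 1/b = 5.425 bits/s.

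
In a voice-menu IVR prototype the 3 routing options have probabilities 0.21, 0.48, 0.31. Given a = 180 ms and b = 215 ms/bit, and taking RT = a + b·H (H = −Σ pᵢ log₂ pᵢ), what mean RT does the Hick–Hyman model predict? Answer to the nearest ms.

H = 0.21·log₂(1/0.21) + 0.48·log₂(1/0.48) + 0.31·log₂(1/0.31) = 1.5049 bits.
RT = 180 + 215 × 1.5049 = 503.55 ms.

504 ms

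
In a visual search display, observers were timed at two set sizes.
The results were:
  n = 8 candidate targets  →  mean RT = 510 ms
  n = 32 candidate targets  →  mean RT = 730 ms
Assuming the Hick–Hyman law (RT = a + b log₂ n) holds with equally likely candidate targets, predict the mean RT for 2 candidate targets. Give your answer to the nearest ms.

290 ms

RT is linear in log₂ n, so two points fix the line:
  b = (730 − 510) / (log₂ 32 − log₂ 8) = 220 / (5 − 3) = 110 ms/bit
  a = 510 − 110 × 3 = 180 ms
Then RT(2) = 180 + 110 × log₂ 2 = 180 + 110 × 1 ≈ 290.000 ms.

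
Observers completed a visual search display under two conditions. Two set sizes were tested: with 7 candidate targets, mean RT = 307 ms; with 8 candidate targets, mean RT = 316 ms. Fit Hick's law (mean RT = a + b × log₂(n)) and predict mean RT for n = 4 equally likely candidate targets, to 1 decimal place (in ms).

269.3 ms

Fit slope and intercept:
  b = (316 − 307) / (log₂ 8 − log₂ 7) = 9 / (3 − 2.8074) = 46.718 ms/bit
  a = 307 − 46.718 × 2.8074 = 175.846 ms
Then RT(4) = 175.846 + 46.718 × log₂ 4 = 175.846 + 46.718 × 2 ≈ 269.282 ms.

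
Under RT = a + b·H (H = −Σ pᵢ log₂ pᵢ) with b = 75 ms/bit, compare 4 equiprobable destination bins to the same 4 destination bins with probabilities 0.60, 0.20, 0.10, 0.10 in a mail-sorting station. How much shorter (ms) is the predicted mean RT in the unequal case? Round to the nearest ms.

Equiprobable entropy H₀ = log₂ 4 = 2.0000 bits.
Skewed entropy H = −Σ pᵢ log₂ pᵢ = 1.5710 bits.
ΔRT = b·(H₀ − H) = 75 × 0.4290 = 32.18 ms.

32 ms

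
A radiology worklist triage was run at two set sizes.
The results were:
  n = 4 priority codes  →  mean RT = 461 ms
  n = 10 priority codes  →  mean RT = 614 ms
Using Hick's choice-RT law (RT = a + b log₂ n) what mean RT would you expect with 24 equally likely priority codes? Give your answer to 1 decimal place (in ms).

760.2 ms

Fit slope and intercept:
  b = (614 − 461) / (log₂ 10 − log₂ 4) = 153 / (3.3219 − 2) = 115.740 ms/bit
  a = 461 − 115.740 × 2 = 229.520 ms
Then RT(24) = 229.520 + 115.740 × log₂ 24 = 229.520 + 115.740 × 4.5850 ≈ 760.184 ms.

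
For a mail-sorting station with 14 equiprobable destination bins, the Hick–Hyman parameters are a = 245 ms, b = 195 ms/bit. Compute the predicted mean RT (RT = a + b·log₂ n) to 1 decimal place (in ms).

987.4 ms

log₂(14) = 3.8074 bits, so RT = 245 + 195 × 3.8074 ≈ 987.434 ms.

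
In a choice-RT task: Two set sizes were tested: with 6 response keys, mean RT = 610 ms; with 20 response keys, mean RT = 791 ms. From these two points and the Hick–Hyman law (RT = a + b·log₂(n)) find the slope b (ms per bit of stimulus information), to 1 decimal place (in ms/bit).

104.2 ms/bit

b = (RT₂ − RT₁)/(log₂ n₂ − log₂ n₁) = (791 − 610)/(4.3219 − 2.5850) = 104.205 ms/bit.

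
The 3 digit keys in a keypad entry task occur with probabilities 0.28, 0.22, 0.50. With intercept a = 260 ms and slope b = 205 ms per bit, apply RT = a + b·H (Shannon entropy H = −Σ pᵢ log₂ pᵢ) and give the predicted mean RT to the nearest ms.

H = 0.28·log₂(1/0.28) + 0.22·log₂(1/0.22) + 0.50·log₂(1/0.50) = 1.4948 bits.
RT = 260 + 205 × 1.4948 = 566.43 ms.

566 ms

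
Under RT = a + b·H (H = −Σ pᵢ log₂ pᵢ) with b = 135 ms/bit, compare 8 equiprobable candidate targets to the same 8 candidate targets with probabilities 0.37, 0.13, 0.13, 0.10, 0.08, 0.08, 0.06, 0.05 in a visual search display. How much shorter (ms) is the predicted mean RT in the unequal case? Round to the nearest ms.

44 ms

The RT saving is b·ΔH. Equiprobable H₀ = log₂(8) = 3.0000 bits; with the given probabilities H = 2.6709 bits.
b·(H₀ − H) = 135 × (3.0000 − 2.6709) = 44.43 ms.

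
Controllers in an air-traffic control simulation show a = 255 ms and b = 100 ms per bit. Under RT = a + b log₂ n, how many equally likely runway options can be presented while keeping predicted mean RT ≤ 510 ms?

5

Information budget: (510 − 255)/100 = 2.5500 bits, so n ≤ 2^2.5500 = 5.856 → at most 5.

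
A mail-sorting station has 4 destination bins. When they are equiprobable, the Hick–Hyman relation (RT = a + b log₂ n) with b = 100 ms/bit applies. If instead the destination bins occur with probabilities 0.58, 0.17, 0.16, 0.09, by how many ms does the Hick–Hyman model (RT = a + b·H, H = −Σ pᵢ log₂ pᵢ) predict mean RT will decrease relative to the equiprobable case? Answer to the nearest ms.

Equiprobable entropy H₀ = log₂ 4 = 2.0000 bits.
Skewed entropy H = −Σ pᵢ log₂ pᵢ = 1.6261 bits.
ΔRT = b·(H₀ − H) = 100 × 0.3739 = 37.39 ms.

37 ms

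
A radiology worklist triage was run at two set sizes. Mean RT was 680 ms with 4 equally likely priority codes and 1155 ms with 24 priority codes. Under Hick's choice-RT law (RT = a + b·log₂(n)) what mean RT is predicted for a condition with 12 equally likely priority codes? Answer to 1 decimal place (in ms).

With log₂ n on the abscissa the relation is linear; from the two conditions:
  b = (1155 − 680) / (log₂ 24 − log₂ 4) = 475 / (4.5850 − 2) = 183.755 ms/bit
  a = 680 − 183.755 × 2 = 312.490 ms
Then RT(12) = 312.490 + 183.755 × log₂ 12 = 312.490 + 183.755 × 3.5850 ≈ 971.245 ms.

971.2 ms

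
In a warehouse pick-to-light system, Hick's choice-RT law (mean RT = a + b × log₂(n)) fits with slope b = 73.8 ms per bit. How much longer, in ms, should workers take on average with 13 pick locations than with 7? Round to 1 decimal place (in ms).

65.9 ms

ΔRT = (a + b log₂ n₂) − (a + b log₂ n₁) = b·(log₂ n₂ − log₂ n₁).
log₂(13) − log₂(7) = 3.7004 − 2.8074 = 0.8931.
ΔRT = 73.8 × 0.8931 = 65.910 ms.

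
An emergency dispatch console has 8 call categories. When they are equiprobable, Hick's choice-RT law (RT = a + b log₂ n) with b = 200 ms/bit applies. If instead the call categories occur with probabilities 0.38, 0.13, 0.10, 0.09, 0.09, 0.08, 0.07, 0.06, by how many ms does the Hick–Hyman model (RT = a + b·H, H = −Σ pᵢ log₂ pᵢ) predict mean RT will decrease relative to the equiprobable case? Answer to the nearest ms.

Equiprobable entropy H₀ = log₂ 8 = 3.0000 bits.
Skewed entropy H = −Σ pᵢ log₂ pᵢ = 2.6742 bits.
ΔRT = b·(H₀ − H) = 200 × 0.3258 = 65.16 ms.

65 ms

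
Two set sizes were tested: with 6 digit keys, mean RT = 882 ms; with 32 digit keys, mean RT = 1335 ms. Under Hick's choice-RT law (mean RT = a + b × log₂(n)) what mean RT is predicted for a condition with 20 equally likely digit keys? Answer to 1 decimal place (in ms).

1207.8 ms

RT is linear in log₂ n, so two points fix the line:
  b = (1335 − 882) / (log₂ 32 − log₂ 6) = 453 / (5 − 2.5850) = 187.575 ms/bit
  a = 882 − 187.575 × 2.5850 = 397.126 ms
Then RT(20) = 397.126 + 187.575 × log₂ 20 = 397.126 + 187.575 × 4.3219 ≈ 1207.811 ms.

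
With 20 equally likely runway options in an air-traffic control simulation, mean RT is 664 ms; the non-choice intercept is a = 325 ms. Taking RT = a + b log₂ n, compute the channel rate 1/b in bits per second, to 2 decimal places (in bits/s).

12.75 bits/s

Choice component = 664 − 325 = 339 ms over log₂(20) = 4.3219 bits.
b = 339 / 4.3219 = 78.437 ms/bit, so 1/b = 12.749 bits/s.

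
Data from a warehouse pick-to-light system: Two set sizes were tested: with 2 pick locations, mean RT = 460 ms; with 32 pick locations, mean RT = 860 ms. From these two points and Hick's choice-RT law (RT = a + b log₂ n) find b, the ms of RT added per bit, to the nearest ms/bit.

100 ms/bit

b = (RT₂ − RT₁)/(log₂ n₂ − log₂ n₁) = (860 − 460)/(5 − 1) = 100 ms/bit.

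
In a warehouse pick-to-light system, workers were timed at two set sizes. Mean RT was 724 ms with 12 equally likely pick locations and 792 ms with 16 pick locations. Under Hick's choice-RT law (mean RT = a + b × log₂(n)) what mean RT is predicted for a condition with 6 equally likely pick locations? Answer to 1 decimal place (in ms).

With log₂ n on the abscissa the relation is linear; from the two conditions:
  b = (792 − 724) / (log₂ 16 − log₂ 12) = 68 / (4 − 3.5850) = 163.841 ms/bit
  a = 724 − 163.841 × 3.5850 = 136.638 ms
Then RT(6) = 136.638 + 163.841 × log₂ 6 = 136.638 + 163.841 × 2.5850 ≈ 560.159 ms.

560.2 ms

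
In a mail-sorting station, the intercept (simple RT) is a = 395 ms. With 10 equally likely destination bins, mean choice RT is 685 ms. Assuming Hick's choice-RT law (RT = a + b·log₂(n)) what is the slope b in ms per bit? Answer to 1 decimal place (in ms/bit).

87.3 ms/bit

10 alternatives carry log₂ 10 = 3.3219 bits; the choice cost is 685 − 395 = 290 ms, so b = 290/3.3219 = 87.299 ms/bit.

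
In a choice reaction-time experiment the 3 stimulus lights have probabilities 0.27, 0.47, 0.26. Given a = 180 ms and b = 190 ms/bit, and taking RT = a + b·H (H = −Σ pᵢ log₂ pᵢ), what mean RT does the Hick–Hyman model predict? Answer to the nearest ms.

470 ms

H = 0.27·log₂(1/0.27) + 0.47·log₂(1/0.47) + 0.26·log₂(1/0.26) = 1.5273 bits.
RT = 180 + 190 × 1.5273 = 470.18 ms.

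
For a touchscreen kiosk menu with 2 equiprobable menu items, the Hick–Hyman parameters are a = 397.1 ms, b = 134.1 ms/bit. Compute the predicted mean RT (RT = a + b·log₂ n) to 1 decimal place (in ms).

531.2 ms

log₂(2) = 1 bits, so RT = 397.1 + 134.1 × 1 ≈ 531.200 ms.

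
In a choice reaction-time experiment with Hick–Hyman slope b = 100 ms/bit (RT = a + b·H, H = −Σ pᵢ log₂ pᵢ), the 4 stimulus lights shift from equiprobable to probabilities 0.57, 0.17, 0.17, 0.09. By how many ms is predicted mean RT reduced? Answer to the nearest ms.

36 ms

Equiprobable entropy H₀ = log₂ 4 = 2.0000 bits.
Skewed entropy H = −Σ pᵢ log₂ pᵢ = 1.6441 bits.
ΔRT = b·(H₀ − H) = 100 × 0.3559 = 35.59 ms.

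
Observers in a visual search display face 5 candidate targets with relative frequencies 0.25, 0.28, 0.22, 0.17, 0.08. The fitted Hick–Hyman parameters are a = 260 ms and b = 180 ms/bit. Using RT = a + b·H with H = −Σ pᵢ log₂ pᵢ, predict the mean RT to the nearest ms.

H = 0.25·log₂(1/0.25) + 0.28·log₂(1/0.28) + 0.22·log₂(1/0.22) + 0.17·log₂(1/0.17) + 0.08·log₂(1/0.08) = 2.2209 bits.
RT = 260 + 180 × 2.2209 = 659.76 ms.

660 ms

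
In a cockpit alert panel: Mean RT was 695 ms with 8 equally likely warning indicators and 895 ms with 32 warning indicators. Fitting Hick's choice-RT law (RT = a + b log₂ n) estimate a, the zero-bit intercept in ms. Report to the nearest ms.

395 ms

The slope on a log₂ axis is (895 − 695) / (5 − 3) = 100 ms/bit.
Intercept: a = 695 − 100·log₂(8) = 395.000 ms.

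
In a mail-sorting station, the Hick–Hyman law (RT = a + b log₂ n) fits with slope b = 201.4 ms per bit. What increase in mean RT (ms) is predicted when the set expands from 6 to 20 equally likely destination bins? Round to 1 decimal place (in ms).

349.8 ms

Only the slope matters, since a is common to both: ΔRT = b·log₂(n₂/n₁).
log₂(20) − log₂(6) = 4.3219 − 2.5850 = 1.7370.
ΔRT = 201.4 × 1.7370 = 349.825 ms.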